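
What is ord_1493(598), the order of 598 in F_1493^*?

1492

The order of 598 must divide p − 1 = 1492 = 2^2 · 373.
Divisors: 1, 2, 4, 373, 746, 1492.
Check each in increasing order: 598^1 ≡ 598;  598^2 ≡ 777;  598^4 ≡ 557;  598^373 ≡ 1061;  598^746 ≡ 1492;  598^1492 ≡ 1.
Smallest exponent giving 1 is 1492.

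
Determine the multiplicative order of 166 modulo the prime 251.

250

The order of 166 must divide p − 1 = 250 = 2 · 5^3.
Divisors: 1, 2, 5, 10, 25, 50, 125, 250.
Check each in increasing order: 166^1 ≡ 166;  166^2 ≡ 197;  166^5 ≡ 128;  166^10 ≡ 69;  166^25 ≡ 231;  166^50 ≡ 149;  166^125 ≡ 250;  166^250 ≡ 1.
Smallest exponent giving 1 is 250.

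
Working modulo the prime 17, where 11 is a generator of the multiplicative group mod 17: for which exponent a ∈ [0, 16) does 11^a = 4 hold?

Successive powers of 11 modulo 17:
  11^0=1  11^1=11  11^2=2  11^3=5  11^4=4
So 11^4 ≡ 4 (mod 17), giving a = 4.

4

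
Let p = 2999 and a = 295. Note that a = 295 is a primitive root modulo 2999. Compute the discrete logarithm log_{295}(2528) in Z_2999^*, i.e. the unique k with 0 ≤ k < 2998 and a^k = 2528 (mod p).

1369

Baby-step giant-step with m = ceil(sqrt(2998)) = 55.
Baby table (295^j mod 2999 for j=0..54):
  0:1  1:295  2:54  3:935  4:2916  5:2506  6:1516  7:369
  8:891  9:1932  10:130  11:2362  12:1022  13:1590  14:1206  15:1888
  16:2145  17:2985  18:1868  19:2243  20:1905  21:1162  22:904  23:2768
  24:832  25:2521  26:2942  27:1179  28:2920  29:687  30:1732  31:1110
  32:559  33:2959  34:196  35:839  36:1587  37:321  38:1726  39:2339
  40:235  41:348  42:694  43:798  44:1488  45:1106  46:2378  47:2743
  48:2454  49:1171  50:560  51:255  52:250  53:1774  54:1504
Giant step factor: 295^(-55) ≡ 680 (mod 2999).
Scan 2528·680^i mod 2999 for i = 0, 1, …:
  i=0: 2528   i=1: 613   i=2: 2978   i=3: 715
  i=4: 362   i=5: 242   i=6: 2614   i=7: 2112
  i=8: 2638   i=9: 438     …   i=23: 2520
  i=24: 1171
Match at i=24, j=49: k = 24·55 + 49 = 1369.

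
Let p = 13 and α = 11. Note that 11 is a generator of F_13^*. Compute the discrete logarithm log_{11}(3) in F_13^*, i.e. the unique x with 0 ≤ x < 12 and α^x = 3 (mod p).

4

Successive powers of 11 modulo 13:
  11^0=1  11^1=11  11^2=4  11^3=5  11^4=3
So 11^4 ≡ 3 (mod 13), giving x = 4.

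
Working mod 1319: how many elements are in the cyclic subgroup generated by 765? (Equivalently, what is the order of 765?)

The order of 765 must divide p − 1 = 1318 = 2 · 659.
Divisors: 1, 2, 659, 1318.
Check each in increasing order: 765^1 ≡ 765;  765^2 ≡ 908;  765^659 ≡ 1318;  765^1318 ≡ 1.
Smallest exponent giving 1 is 1318.

1318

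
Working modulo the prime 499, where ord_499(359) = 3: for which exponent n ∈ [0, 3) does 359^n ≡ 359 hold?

1

Successive powers of 359 modulo 499:
  359^0=1  359^1=359
So 359^1 ≡ 359 (mod 499), giving n = 1.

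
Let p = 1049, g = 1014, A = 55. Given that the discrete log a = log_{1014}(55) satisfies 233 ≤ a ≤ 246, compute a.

236

Compute 1014^233 mod 1049 = 384, then multiply by 1014 repeatedly:
  1014^233=384  1014^234=197  1014^235=448  1014^236=55
Found 55 at exponent 236.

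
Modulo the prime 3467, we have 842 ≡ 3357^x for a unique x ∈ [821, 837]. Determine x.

Compute 3357^821 mod 3467 = 1040, then multiply by 3357 repeatedly:
  3357^821=1040  3357^822=11  3357^823=2257  3357^824=1354  3357^825=141
  3357^826=1825  3357^827=336  3357^828=1177  3357^829=2276  3357^830=2731
  3357^831=1219  3357^832=1123  3357^833=1282  3357^834=1127  3357^835=842
Found 842 at exponent 835.

835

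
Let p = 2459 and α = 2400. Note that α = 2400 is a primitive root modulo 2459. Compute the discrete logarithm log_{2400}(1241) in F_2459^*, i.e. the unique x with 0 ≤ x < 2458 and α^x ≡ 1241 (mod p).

697

Baby-step giant-step with m = ceil(sqrt(2458)) = 50.
Baby table (2400^j mod 2459 for j=0..49):
  0:1  1:2400  2:1022  3:1177  4:1868  5:443  6:912  7:290
  8:103  9:1300  10:1988  11:740  12:602  13:1367  14:494  15:362
  16:773  17:1114  18:667  19:2450  20:531  21:638  22:1702  23:401
  24:931  25:1628  26:2308  27:1532  28:595  29:1780  30:717  31:1959
  32:2451  33:472  34:1660  35:420  36:2269  37:1374  38:81  39:139
  40:1635  41:1895  42:1309  43:1457  44:102  45:1359  46:966  47:2022
  48:1193  49:924
Giant step factor: 2400^(-50) ≡ 853 (mod 2459).
Scan 1241·853^i mod 2459 for i = 0, 1, …:
  i=0: 1241   i=1: 1203   i=2: 756   i=3: 610
  i=4: 1481   i=5: 1826   i=6: 1031   i=7: 1580
  i=8: 208   i=9: 376   i=10: 1058   i=11: 21
  i=12: 700   i=13: 2022
Match at i=13, j=47: x = 13·50 + 47 = 697.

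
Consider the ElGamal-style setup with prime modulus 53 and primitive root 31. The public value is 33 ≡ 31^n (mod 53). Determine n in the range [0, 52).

Baby-step giant-step with m = ceil(sqrt(52)) = 8.
Baby table (31^j mod 53 for j=0..7):
  0:1  1:31  2:7  3:5  4:49  5:35  6:25  7:33
Giant step factor: 31^(-8) ≡ 10 (mod 53).
Scan 33·10^i mod 53 for i = 0, 1, …:
  i=0: 33
Match at i=0, j=7: n = 0·8 + 7 = 7.

7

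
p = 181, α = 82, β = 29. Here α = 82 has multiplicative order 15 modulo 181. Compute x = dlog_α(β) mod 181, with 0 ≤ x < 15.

Successive powers of 82 modulo 181:
  82^0=1  82^1=82  82^2=27  82^3=42  82^4=5  82^5=48
  82^6=135  82^7=29
So 82^7 ≡ 29 (mod 181), giving x = 7.

7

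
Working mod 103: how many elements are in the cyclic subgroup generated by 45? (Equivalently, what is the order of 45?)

102

The order of 45 must divide p − 1 = 102 = 2 · 3 · 17.
Divisors: 1, 2, 3, 6, 17, 34, 51, 102.
Check each in increasing order: 45^1 ≡ 45;  45^2 ≡ 68;  45^3 ≡ 73;  45^6 ≡ 76;  45^17 ≡ 57;  45^34 ≡ 56;  45^51 ≡ 102;  45^102 ≡ 1.
Smallest exponent giving 1 is 102.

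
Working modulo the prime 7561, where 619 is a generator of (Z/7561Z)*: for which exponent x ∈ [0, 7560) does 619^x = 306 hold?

1698

Baby-step giant-step with m = ceil(sqrt(7560)) = 87.
Baby table (619^j mod 7561 for j=0..86):
  0:1  1:619  2:5111  3:3211  4:6627  5:4051  6:4878  7:2643
  8:2841  9:4427  10:3231  11:3885  12:417  13:1049  14:6646  15:690
  16:3694  17:3164  18:217  19:5786  20:5181  21:1175  22:1469  23:1991
  24:7547  25:6456  26:4056  27:412  28:5515  29:3774  30:7318  31:803
  32:5592  33:6071  34:132  35:6098  36:1723  37:436  38:5249  39:5462
  40:1211  41:1070  42:4523  43:2167  44:3076  45:6233  46:2117  47:2370
  48:196  49:348  50:3704  51:1793  52:5961  53:91  54:3402  55:3880
  56:4883  57:5738  58:5713  59:5360  60:6122  61:1457  62:2124  63:6703
  64:5729  65:142  66:4727  67:7467  68:2302  69:3470  70:606  71:4625
  72:4817  73:2689  74:1071  75:5142  76:7278  77:6287  78:5299  79:6168
  80:7248  81:2839  82:3189  83:570  84:5024  85:2285  86:508
Giant step factor: 619^(-87) ≡ 7296 (mod 7561).
Scan 306·7296^i mod 7561 for i = 0, 1, …:
  i=0: 306   i=1: 2081   i=2: 488   i=3: 6778
  i=4: 3348   i=5: 4978   i=6: 4005   i=7: 4776
  i=8: 4608   i=9: 3762     …   i=18: 1774
  i=19: 6233
Match at i=19, j=45: x = 19·87 + 45 = 1698.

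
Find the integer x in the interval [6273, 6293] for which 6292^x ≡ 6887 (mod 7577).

Compute 6292^6273 mod 7577 = 6830, then multiply by 6292 repeatedly:
  6292^6273=6830  6292^6274=5193  6292^6275=2332  6292^6276=3872  6292^6277=2569
  6292^6278=2407  6292^6279=5998  6292^6280=5956  6292^6281=6887
Found 6887 at exponent 6281.

6281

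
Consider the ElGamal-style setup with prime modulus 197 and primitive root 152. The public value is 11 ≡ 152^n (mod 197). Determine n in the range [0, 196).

Baby-step giant-step with m = ceil(sqrt(196)) = 14.
Baby table (152^j mod 197 for j=0..13):
  0:1  1:152  2:55  3:86  4:70  5:2  6:107  7:110
  8:172  9:140  10:4  11:17  12:23  13:147
Giant step factor: 152^(-14) ≡ 19 (mod 197).
Scan 11·19^i mod 197 for i = 0, 1, …:
  i=0: 11   i=1: 12   i=2: 31   i=3: 195
  i=4: 159   i=5: 66   i=6: 72   i=7: 186
  i=8: 185   i=9: 166   i=10: 2
Match at i=10, j=5: n = 10·14 + 5 = 145.

145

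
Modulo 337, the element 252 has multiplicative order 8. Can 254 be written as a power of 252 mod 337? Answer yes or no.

no

254 ∈ ⟨252⟩ iff 254^8 ≡ 1 (mod 337), since |⟨252⟩| = 8.
254^8 mod 337 = 333.
Since 333 ≠ 1, 254 does not lie in the subgroup.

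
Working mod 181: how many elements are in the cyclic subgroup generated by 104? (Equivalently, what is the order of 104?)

180

The order of 104 must divide p − 1 = 180 = 2^2 · 3^2 · 5.
Divisors: 1, 2, 3, 4, 5, 6, 9, 10, 12, 15, 18, 20, 30, 36, 45, 60, 90, 180.
Check each in increasing order: 104^1 ≡ 104;  104^2 ≡ 137;  104^3 ≡ 130;  104^4 ≡ 126;  104^5 ≡ 72;  104^6 ≡ 67;  104^9 ≡ 22;  104^10 ≡ 116;  104^12 ≡ 145;  104^15 ≡ 26;  104^18 ≡ 122;  104^20 ≡ 62;  104^30 ≡ 133;  104^36 ≡ 42;  104^45 ≡ 19;  104^60 ≡ 132;  104^90 ≡ 180;  104^180 ≡ 1.
Smallest exponent giving 1 is 180.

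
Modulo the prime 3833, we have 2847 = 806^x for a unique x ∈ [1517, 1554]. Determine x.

Compute 806^1517 mod 3833 = 3510, then multiply by 806 repeatedly:
  806^1517=3510  806^1518=306  806^1519=1324  806^1520=1570  806^1521=530
  806^1522=1717  806^1523=189  806^1524=2847
Found 2847 at exponent 1524.

1524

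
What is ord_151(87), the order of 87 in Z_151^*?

10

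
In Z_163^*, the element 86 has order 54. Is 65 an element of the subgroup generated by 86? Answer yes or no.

yes

65 ∈ ⟨86⟩ iff 65^54 ≡ 1 (mod 163), since |⟨86⟩| = 54.
65^54 mod 163 = 1.
Since 1 = 1, 65 lies in the subgroup.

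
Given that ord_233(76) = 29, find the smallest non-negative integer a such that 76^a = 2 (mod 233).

Successive powers of 76 modulo 233:
  76^0=1  76^1=76  76^2=184  76^3=4  76^4=71  76^5=37
  76^6=16  76^7=51  76^8=148  76^9=64  76^10=204  76^11=126
  76^12=23  76^13=117  76^14=38  76^15=92  76^16=2
So 76^16 ≡ 2 (mod 233), giving a = 16.

16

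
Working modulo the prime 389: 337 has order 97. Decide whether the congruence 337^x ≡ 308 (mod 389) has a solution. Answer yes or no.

308 ∈ ⟨337⟩ iff 308^97 ≡ 1 (mod 389), since |⟨337⟩| = 97.
308^97 mod 389 = 388.
Since 388 ≠ 1, 308 does not lie in the subgroup.

no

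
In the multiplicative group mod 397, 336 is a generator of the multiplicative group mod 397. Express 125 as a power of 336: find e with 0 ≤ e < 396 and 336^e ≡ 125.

345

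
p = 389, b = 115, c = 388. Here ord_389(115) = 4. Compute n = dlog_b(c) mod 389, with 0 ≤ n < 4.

2

Successive powers of 115 modulo 389:
  115^0=1  115^1=115  115^2=388
So 115^2 ≡ 388 (mod 389), giving n = 2.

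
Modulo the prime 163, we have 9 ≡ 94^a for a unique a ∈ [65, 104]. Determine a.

74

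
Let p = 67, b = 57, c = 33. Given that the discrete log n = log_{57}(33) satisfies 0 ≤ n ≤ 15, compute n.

2

Compute 57^0 mod 67 = 1, then multiply by 57 repeatedly:
  57^0=1  57^1=57  57^2=33
Found 33 at exponent 2.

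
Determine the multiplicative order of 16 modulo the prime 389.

97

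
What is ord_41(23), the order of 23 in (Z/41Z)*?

10

The order of 23 must divide p − 1 = 40 = 2^3 · 5.
Divisors: 1, 2, 4, 5, 8, 10, 20, 40.
Check each in increasing order: 23^1 ≡ 23;  23^2 ≡ 37;  23^4 ≡ 16;  23^5 ≡ 40;  23^8 ≡ 10;  23^10 ≡ 1.
Smallest exponent giving 1 is 10.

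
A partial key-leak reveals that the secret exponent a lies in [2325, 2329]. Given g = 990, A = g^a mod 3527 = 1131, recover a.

2325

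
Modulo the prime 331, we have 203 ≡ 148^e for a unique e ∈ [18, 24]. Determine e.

22

Compute 148^18 mod 331 = 157, then multiply by 148 repeatedly:
  148^18=157  148^19=66  148^20=169  148^21=187  148^22=203
Found 203 at exponent 22.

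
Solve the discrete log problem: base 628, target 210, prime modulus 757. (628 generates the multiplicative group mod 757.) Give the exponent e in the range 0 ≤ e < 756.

Baby-step giant-step with m = ceil(sqrt(756)) = 28.
Baby table (628^j mod 757 for j=0..27):
  0:1  1:628  2:744  3:163  4:169  5:152  6:74  7:295
  8:552  9:707  10:394  11:650  12:177  13:634  14:727  15:85
  16:390  17:409  18:229  19:739  20:51  21:234  22:94  23:743
  24:292  25:182  26:746  27:662
Giant step factor: 628^(-28) ≡ 90 (mod 757).
Scan 210·90^i mod 757 for i = 0, 1, …:
  i=0: 210   i=1: 732   i=2: 21   i=3: 376
  i=4: 532   i=5: 189   i=6: 356   i=7: 246
  i=8: 187   i=9: 176   i=10: 700   i=11: 169
Match at i=11, j=4: e = 11·28 + 4 = 312.

312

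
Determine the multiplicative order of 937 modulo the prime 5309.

The order of 937 must divide p − 1 = 5308 = 2^2 · 1327.
Divisors: 1, 2, 4, 1327, 2654, 5308.
Check each in increasing order: 937^1 ≡ 937;  937^2 ≡ 1984;  937^4 ≡ 2287;  937^1327 ≡ 1.
Smallest exponent giving 1 is 1327.

1327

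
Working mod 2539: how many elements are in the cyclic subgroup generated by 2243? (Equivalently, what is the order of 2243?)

2538

The order of 2243 must divide p − 1 = 2538 = 2 · 3^3 · 47.
Divisors: 1, 2, 3, 6, 9, 18, 27, 47, 54, 94, 141, 282, 423, 846, 1269, 2538.
Check each in increasing order: 2243^1 ≡ 2243;  2243^2 ≡ 1290;  2243^3 ≡ 1549;  2243^6 ≡ 46;  2243^9 ≡ 162;  2243^18 ≡ 854;  2243^27 ≡ 1242;  2243^47 ≡ 2237;  2243^54 ≡ 1391;  2243^94 ≡ 2339;  2243^141 ≡ 2003;  2243^282 ≡ 389;  2243^423 ≡ 2233;  2243^846 ≡ 2232;  2243^1269 ≡ 2538;  2243^2538 ≡ 1.
Smallest exponent giving 1 is 2538.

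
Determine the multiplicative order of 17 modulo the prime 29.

4

The order of 17 must divide p − 1 = 28 = 2^2 · 7.
Divisors: 1, 2, 4, 7, 14, 28.
Check each in increasing order: 17^1 ≡ 17;  17^2 ≡ 28;  17^4 ≡ 1.
Smallest exponent giving 1 is 4.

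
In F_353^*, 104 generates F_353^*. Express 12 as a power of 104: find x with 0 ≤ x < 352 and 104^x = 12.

349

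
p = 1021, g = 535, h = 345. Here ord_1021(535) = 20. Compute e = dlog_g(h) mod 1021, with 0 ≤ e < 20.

2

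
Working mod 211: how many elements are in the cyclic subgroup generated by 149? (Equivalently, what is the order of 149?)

210

The order of 149 must divide p − 1 = 210 = 2 · 3 · 5 · 7.
Divisors: 1, 2, 3, 5, 6, 7, 10, 14, 15, 21, 30, 35, 42, 70, 105, 210.
Check each in increasing order: 149^1 ≡ 149;  149^2 ≡ 46;  149^3 ≡ 102;  149^5 ≡ 50;  149^6 ≡ 65;  149^7 ≡ 190;  149^10 ≡ 179;  149^14 ≡ 19;  149^15 ≡ 88;  149^21 ≡ 23;  149^30 ≡ 148;  149^35 ≡ 15;  149^42 ≡ 107;  149^70 ≡ 14;  149^105 ≡ 210;  149^210 ≡ 1.
Smallest exponent giving 1 is 210.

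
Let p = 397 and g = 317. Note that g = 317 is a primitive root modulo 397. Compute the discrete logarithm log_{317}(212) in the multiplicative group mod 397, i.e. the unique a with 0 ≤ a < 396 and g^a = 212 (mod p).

Baby-step giant-step with m = ceil(sqrt(396)) = 20.
Baby table (317^j mod 397 for j=0..19):
  0:1  1:317  2:48  3:130  4:319  5:285  6:226  7:182
  8:129  9:2  10:237  11:96  12:260  13:241  14:173  15:55
  16:364  17:258  18:4  19:77
Giant step factor: 317^(-20) ≡ 122 (mod 397).
Scan 212·122^i mod 397 for i = 0, 1, …:
  i=0: 212   i=1: 59   i=2: 52   i=3: 389
  i=4: 215   i=5: 28   i=6: 240   i=7: 299
  i=8: 351   i=9: 343     …   i=13: 331
  i=14: 285
Match at i=14, j=5: a = 14·20 + 5 = 285.

285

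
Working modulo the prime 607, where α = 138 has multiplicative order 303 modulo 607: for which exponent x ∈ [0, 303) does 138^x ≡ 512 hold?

Baby-step giant-step with m = ceil(sqrt(303)) = 18.
Baby table (138^j mod 607 for j=0..17):
  0:1  1:138  2:227  3:369  4:541  5:604  6:193  7:533
  8:107  9:198  10:9  11:28  12:222  13:286  14:13  15:580
  16:523  17:548
Giant step factor: 138^(-18) ≡ 370 (mod 607).
Scan 512·370^i mod 607 for i = 0, 1, …:
  i=0: 512   i=1: 56   i=2: 82   i=3: 597
  i=4: 549   i=5: 392   i=6: 574   i=7: 537
  i=8: 201   i=9: 316   i=10: 376   i=11: 117
  i=12: 193
Match at i=12, j=6: x = 12·18 + 6 = 222.

222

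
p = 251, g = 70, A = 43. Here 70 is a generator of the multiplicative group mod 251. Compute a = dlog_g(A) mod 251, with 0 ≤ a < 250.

219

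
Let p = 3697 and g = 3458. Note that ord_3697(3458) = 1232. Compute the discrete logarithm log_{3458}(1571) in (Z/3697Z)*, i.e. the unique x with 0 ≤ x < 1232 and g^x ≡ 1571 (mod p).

95

Baby-step giant-step with m = ceil(sqrt(1232)) = 36.
Baby table (3458^j mod 3697 for j=0..35):
  0:1  1:3458  2:1666  3:1102  4:2806  5:2220  6:1788  7:1520
  8:2723  9:3572  10:299  11:2479  12:2736  13:465  14:3472  15:2017
  16:2244  17:3446  18:837  19:3292  20:673  21:1821  22:1027  23:2246
  24:2968  25:472  26:1799  27:2588  28:2564  29:906  30:1589  31:1020
  32:222  33:2397  34:152  35:642
Giant step factor: 3458^(-36) ≡ 2366 (mod 3697).
Scan 1571·2366^i mod 3697 for i = 0, 1, …:
  i=0: 1571   i=1: 1501   i=2: 2246
Match at i=2, j=23: x = 2·36 + 23 = 95.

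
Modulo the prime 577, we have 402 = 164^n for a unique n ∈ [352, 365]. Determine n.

365

Compute 164^352 mod 577 = 290, then multiply by 164 repeatedly:
  164^352=290  164^353=246  164^354=531  164^355=534  164^356=449
  164^357=357  164^358=271  164^359=15  164^360=152  164^361=117
  164^362=147  164^363=451  164^364=108  164^365=402
Found 402 at exponent 365.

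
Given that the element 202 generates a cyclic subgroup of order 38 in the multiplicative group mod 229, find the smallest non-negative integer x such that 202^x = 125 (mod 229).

35

Successive powers of 202 modulo 229:
  202^0=1  202^1=202  202^2=42  202^3=11  202^4=161  202^5=4
  202^6=121  202^7=168  202^8=44  202^9=186  202^10=16  202^11=26
  202^12=214  202^13=176  202^14=57  202^15=64  202^16=104  202^17=169
  202^18=17  202^19=228  202^20=27  202^21=187  202^22=218  202^23=68
  202^24=225  202^25=108  202^26=61  202^27=185  202^28=43  202^29=213
  202^30=203  202^31=15  202^32=53  202^33=172  202^34=165  202^35=125
So 202^35 ≡ 125 (mod 229), giving x = 35.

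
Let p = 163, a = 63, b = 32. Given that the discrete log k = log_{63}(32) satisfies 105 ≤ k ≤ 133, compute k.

109

Compute 63^105 mod 163 = 86, then multiply by 63 repeatedly:
  63^105=86  63^106=39  63^107=12  63^108=104  63^109=32
Found 32 at exponent 109.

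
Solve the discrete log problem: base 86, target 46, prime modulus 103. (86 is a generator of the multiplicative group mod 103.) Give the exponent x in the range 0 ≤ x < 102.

68

Baby-step giant-step with m = ceil(sqrt(102)) = 11.
Baby table (86^j mod 103 for j=0..10):
  0:1  1:86  2:83  3:31  4:91  5:101  6:34  7:40
  8:41  9:24  10:4
Giant step factor: 86^(-11) ≡ 53 (mod 103).
Scan 46·53^i mod 103 for i = 0, 1, …:
  i=0: 46   i=1: 69   i=2: 52   i=3: 78
  i=4: 14   i=5: 21   i=6: 83
Match at i=6, j=2: x = 6·11 + 2 = 68.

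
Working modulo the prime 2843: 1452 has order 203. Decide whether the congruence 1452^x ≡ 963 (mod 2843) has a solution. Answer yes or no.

no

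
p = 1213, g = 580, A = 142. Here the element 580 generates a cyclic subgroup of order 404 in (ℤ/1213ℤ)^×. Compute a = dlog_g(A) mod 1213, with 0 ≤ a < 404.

383

Baby-step giant-step with m = ceil(sqrt(404)) = 21.
Baby table (580^j mod 1213 for j=0..20):
  0:1  1:580  2:399  3:950  4:298  5:594  6:28  7:471
  8:255  9:1127  10:1066  11:863  12:784  13:1058  14:1075  15:18
  16:736  17:1117  18:118  19:512  20:988
Giant step factor: 580^(-21) ≡ 142 (mod 1213).
Scan 142·142^i mod 1213 for i = 0, 1, …:
  i=0: 142   i=1: 756   i=2: 608   i=3: 213
  i=4: 1134   i=5: 912   i=6: 926   i=7: 488
  i=8: 155   i=9: 176     …   i=17: 978
  i=18: 594
Match at i=18, j=5: a = 18·21 + 5 = 383.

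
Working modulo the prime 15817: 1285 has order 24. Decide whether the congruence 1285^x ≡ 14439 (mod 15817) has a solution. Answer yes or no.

no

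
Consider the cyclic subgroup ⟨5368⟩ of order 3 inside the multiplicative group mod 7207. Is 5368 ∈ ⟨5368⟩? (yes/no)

5368 ∈ ⟨5368⟩ iff 5368^3 ≡ 1 (mod 7207), since |⟨5368⟩| = 3.
5368^3 mod 7207 = 1.
Since 1 = 1, 5368 lies in the subgroup.

yes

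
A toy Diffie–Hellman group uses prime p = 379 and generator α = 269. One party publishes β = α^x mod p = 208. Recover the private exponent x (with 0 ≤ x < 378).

Baby-step giant-step with m = ceil(sqrt(378)) = 20.
Baby table (269^j mod 379 for j=0..19):
  0:1  1:269  2:351  3:48  4:26  5:172  6:30  7:111
  8:297  9:303  10:22  11:233  12:142  13:298  14:193  15:373
  16:281  17:168  18:91  19:223
Giant step factor: 269^(-20) ≡ 148 (mod 379).
Scan 208·148^i mod 379 for i = 0, 1, …:
  i=0: 208   i=1: 85   i=2: 73   i=3: 192
  i=4: 370   i=5: 184   i=6: 323   i=7: 50
  i=8: 199   i=9: 269
Match at i=9, j=1: x = 9·20 + 1 = 181.

181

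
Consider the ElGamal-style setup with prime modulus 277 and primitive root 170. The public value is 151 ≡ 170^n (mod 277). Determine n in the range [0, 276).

Baby-step giant-step with m = ceil(sqrt(276)) = 17.
Baby table (170^j mod 277 for j=0..16):
  0:1  1:170  2:92  3:128  4:154  5:142  6:41  7:45
  8:171  9:262  10:220  11:5  12:19  13:183  14:86  15:216
  16:156
Giant step factor: 170^(-17) ≡ 50 (mod 277).
Scan 151·50^i mod 277 for i = 0, 1, …:
  i=0: 151   i=1: 71   i=2: 226   i=3: 220
Match at i=3, j=10: n = 3·17 + 10 = 61.

61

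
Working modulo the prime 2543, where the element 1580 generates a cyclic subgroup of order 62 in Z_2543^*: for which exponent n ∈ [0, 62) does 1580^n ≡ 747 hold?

12

Baby-step giant-step with m = ceil(sqrt(62)) = 8.
Baby table (1580^j mod 2543 for j=0..7):
  0:1  1:1580  2:1717  3:2022  4:752  5:579  6:1883  7:2373
Giant step factor: 1580^(-8) ≡ 1744 (mod 2543).
Scan 747·1744^i mod 2543 for i = 0, 1, …:
  i=0: 747   i=1: 752
Match at i=1, j=4: n = 1·8 + 4 = 12.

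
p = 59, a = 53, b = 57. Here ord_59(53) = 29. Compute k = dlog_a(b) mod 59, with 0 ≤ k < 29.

4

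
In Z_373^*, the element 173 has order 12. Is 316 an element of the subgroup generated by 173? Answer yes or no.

no

316 ∈ ⟨173⟩ iff 316^12 ≡ 1 (mod 373), since |⟨173⟩| = 12.
316^12 mod 373 = 75.
Since 75 ≠ 1, 316 does not lie in the subgroup.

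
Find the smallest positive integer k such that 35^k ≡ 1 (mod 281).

35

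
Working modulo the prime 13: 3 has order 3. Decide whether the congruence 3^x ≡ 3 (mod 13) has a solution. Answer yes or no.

⟨3⟩ has order 3; its elements mod 13 are {1, 3, 9}.
3 is in this set.

yes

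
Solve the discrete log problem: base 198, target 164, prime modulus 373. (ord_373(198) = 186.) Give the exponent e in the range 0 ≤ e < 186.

Baby-step giant-step with m = ceil(sqrt(186)) = 14.
Baby table (198^j mod 373 for j=0..13):
  0:1  1:198  2:39  3:262  4:29  5:147  6:12  7:138
  8:95  9:160  10:348  11:272  12:144  13:164
Giant step factor: 198^(-14) ≡ 302 (mod 373).
Scan 164·302^i mod 373 for i = 0, 1, …:
  i=0: 164
Match at i=0, j=13: e = 0·14 + 13 = 13.

13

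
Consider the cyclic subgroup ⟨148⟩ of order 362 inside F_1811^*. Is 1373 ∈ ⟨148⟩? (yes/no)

no

1373 ∈ ⟨148⟩ iff 1373^362 ≡ 1 (mod 1811), since |⟨148⟩| = 362.
1373^362 mod 1811 = 956.
Since 956 ≠ 1, 1373 does not lie in the subgroup.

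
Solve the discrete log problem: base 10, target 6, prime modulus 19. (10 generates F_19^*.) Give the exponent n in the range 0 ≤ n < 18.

4

Successive powers of 10 modulo 19:
  10^0=1  10^1=10  10^2=5  10^3=12  10^4=6
So 10^4 ≡ 6 (mod 19), giving n = 4.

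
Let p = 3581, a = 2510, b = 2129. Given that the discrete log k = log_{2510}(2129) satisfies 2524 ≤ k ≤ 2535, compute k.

2525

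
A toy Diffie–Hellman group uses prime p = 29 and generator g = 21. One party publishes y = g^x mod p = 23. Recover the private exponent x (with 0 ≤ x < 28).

Successive powers of 21 modulo 29:
  21^0=1  21^1=21  21^2=6  21^3=10  21^4=7  21^5=2
  21^6=13  21^7=12  21^8=20  21^9=14  21^10=4  21^11=26
  21^12=24  21^13=11  21^14=28  21^15=8  21^16=23
So 21^16 ≡ 23 (mod 29), giving x = 16.

16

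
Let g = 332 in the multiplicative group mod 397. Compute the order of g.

33

The order of 332 must divide p − 1 = 396 = 2^2 · 3^2 · 11.
Divisors: 1, 2, 3, 4, 6, 9, 11, 12, 18, 22, 33, 36, 44, 66, 99, 132, 198, 396.
Check each in increasing order: 332^1 ≡ 332;  332^2 ≡ 255;  332^3 ≡ 99;  332^4 ≡ 314;  332^6 ≡ 273;  332^9 ≡ 31;  332^11 ≡ 362;  332^12 ≡ 290;  332^18 ≡ 167;  332^22 ≡ 34;  332^33 ≡ 1.
Smallest exponent giving 1 is 33.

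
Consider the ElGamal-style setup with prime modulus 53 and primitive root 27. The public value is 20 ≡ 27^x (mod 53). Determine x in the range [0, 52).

3

Successive powers of 27 modulo 53:
  27^0=1  27^1=27  27^2=40  27^3=20
So 27^3 ≡ 20 (mod 53), giving x = 3.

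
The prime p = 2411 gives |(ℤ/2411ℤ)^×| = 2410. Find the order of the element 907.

2410

The order of 907 must divide p − 1 = 2410 = 2 · 5 · 241.
Divisors: 1, 2, 5, 10, 241, 482, 1205, 2410.
Check each in increasing order: 907^1 ≡ 907;  907^2 ≡ 498;  907^5 ≡ 561;  907^10 ≡ 1291;  907^241 ≡ 13;  907^482 ≡ 169;  907^1205 ≡ 2410;  907^2410 ≡ 1.
Smallest exponent giving 1 is 2410.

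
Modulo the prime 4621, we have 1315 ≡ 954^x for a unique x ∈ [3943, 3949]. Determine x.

Compute 954^3943 mod 4621 = 2060, then multiply by 954 repeatedly:
  954^3943=2060  954^3944=1315
Found 1315 at exponent 3944.

3944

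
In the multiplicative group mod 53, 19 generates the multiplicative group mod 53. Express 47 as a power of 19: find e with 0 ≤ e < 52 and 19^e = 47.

Baby-step giant-step with m = ceil(sqrt(52)) = 8.
Baby table (19^j mod 53 for j=0..7):
  0:1  1:19  2:43  3:22  4:47  5:45  6:7  7:27
Giant step factor: 19^(-8) ≡ 28 (mod 53).
Scan 47·28^i mod 53 for i = 0, 1, …:
  i=0: 47
Match at i=0, j=4: e = 0·8 + 4 = 4.

4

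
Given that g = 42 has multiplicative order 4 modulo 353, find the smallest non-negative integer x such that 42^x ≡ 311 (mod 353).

Successive powers of 42 modulo 353:
  42^0=1  42^1=42  42^2=352  42^3=311
So 42^3 ≡ 311 (mod 353), giving x = 3.

3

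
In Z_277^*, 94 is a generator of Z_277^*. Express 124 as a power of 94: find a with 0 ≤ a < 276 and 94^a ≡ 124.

193

Baby-step giant-step with m = ceil(sqrt(276)) = 17.
Baby table (94^j mod 277 for j=0..16):
  0:1  1:94  2:249  3:138  4:230  5:14  6:208  7:162
  8:270  9:173  10:196  11:142  12:52  13:179  14:206  15:251
  16:49
Giant step factor: 94^(-17) ≡ 199 (mod 277).
Scan 124·199^i mod 277 for i = 0, 1, …:
  i=0: 124   i=1: 23   i=2: 145   i=3: 47
  i=4: 212   i=5: 84   i=6: 96   i=7: 268
  i=8: 148   i=9: 90   i=10: 182   i=11: 208
Match at i=11, j=6: a = 11·17 + 6 = 193.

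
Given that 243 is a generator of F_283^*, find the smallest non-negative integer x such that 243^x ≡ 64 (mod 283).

78

Baby-step giant-step with m = ceil(sqrt(282)) = 17.
Baby table (243^j mod 283 for j=0..16):
  0:1  1:243  2:185  3:241  4:265  5:154  6:66  7:190
  8:41  9:58  10:227  11:259  12:111  13:88  14:159  15:149
  16:266
Giant step factor: 243^(-17) ≡ 72 (mod 283).
Scan 64·72^i mod 283 for i = 0, 1, …:
  i=0: 64   i=1: 80   i=2: 100   i=3: 125
  i=4: 227
Match at i=4, j=10: x = 4·17 + 10 = 78.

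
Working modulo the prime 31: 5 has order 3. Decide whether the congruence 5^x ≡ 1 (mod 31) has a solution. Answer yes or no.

⟨5⟩ has order 3; its elements mod 31 are {1, 5, 25}.
1 is in this set.

yes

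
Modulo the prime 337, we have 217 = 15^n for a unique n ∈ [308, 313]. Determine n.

313

Compute 15^308 mod 337 = 265, then multiply by 15 repeatedly:
  15^308=265  15^309=268  15^310=313  15^311=314  15^312=329
  15^313=217
Found 217 at exponent 313.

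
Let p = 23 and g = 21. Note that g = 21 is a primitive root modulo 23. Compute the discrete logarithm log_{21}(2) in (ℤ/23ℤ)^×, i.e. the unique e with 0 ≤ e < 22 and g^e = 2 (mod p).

12

Successive powers of 21 modulo 23:
  21^0=1  21^1=21  21^2=4  21^3=15  21^4=16  21^5=14
  21^6=18  21^7=10  21^8=3  21^9=17  21^10=12  21^11=22
  21^12=2
So 21^12 ≡ 2 (mod 23), giving e = 12.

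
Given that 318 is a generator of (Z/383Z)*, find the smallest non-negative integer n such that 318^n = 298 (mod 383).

Baby-step giant-step with m = ceil(sqrt(382)) = 20.
Baby table (318^j mod 383 for j=0..19):
  0:1  1:318  2:12  3:369  4:144  5:215  6:196  7:282
  8:54  9:320  10:265  11:10  12:116  13:120  14:243  15:291
  16:235  17:45  18:139  19:157
Giant step factor: 318^(-20) ≡ 138 (mod 383).
Scan 298·138^i mod 383 for i = 0, 1, …:
  i=0: 298   i=1: 143   i=2: 201   i=3: 162
  i=4: 142   i=5: 63   i=6: 268   i=7: 216
  i=8: 317   i=9: 84     …   i=14: 136
  i=15: 1
Match at i=15, j=0: n = 15·20 + 0 = 300.

300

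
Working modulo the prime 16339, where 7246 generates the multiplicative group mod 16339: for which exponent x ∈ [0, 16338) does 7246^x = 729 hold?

Baby-step giant-step with m = ceil(sqrt(16338)) = 128.
Baby table (7246^j mod 16339 for j=0..127):
  0:1  1:7246  2:7309  3:6315  4:9290  5:14999  6:12065  7:9340
  8:1502  9:1718  10:14649  11:8510  12:74  13:13356  14:1679  15:9818
  16:1222  17:15213  18:10504  19:4922  20:13114  21:12759  22:5652  23:8858
  24:5476  25:8004  26:9873  27:7616  28:8733  29:14710  30:9363  31:4770
  32:6435  33:12843  34:9773  35:1932  36:13088  37:4092  38:11686  39:8058
  40:9021  41:10166  42:6624  43:9861  44:2359  45:2720  46:4286  47:12256
  48:4511  49:8706  50:15136  51:8088  52:13994  53:690  54:6  55:10798
  56:11176  57:5212  58:6723  59:8299  60:7034  61:7023  62:9012  63:10308
  64:6199  65:2043  66:444  67:14780  68:10074  69:9891  70:7332  71:9583
  72:14007  73:13193  74:13328  75:11198  76:1234  77:4131  78:178  79:15346
  80:10221  81:13018  82:3381  83:6565  84:7161  85:12281  86:5932  87:11702
  88:9621  89:11592  90:13172  91:8213  92:4760  93:15670  94:5109  95:11979
  96:7066  97:10149  98:14154  99:16320  100:9377  101:8180  102:10727  103:3219
  104:9121  105:15850  106:2269  107:4140  108:36  109:15771  110:1700  111:14933
  112:7660  113:777  114:9526  115:9460  116:5055  117:12831  118:4516  119:12258
  120:2664  121:6985  122:11427  123:10329  124:11314  125:8481  126:2347  127:13802
Giant step factor: 7246^(-128) ≡ 12829 (mod 16339).
Scan 729·12829^i mod 16339 for i = 0, 1, …:
  i=0: 729   i=1: 6433   i=2: 668   i=3: 8136
  i=4: 3212   i=5: 16129   i=6: 1845   i=7: 10633
  i=8: 12785   i=9: 7883     …   i=50: 14612
  i=51: 1
Match at i=51, j=0: x = 51·128 + 0 = 6528.

6528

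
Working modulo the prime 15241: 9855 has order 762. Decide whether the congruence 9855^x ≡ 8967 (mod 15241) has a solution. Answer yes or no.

8967 ∈ ⟨9855⟩ iff 8967^762 ≡ 1 (mod 15241), since |⟨9855⟩| = 762.
8967^762 mod 15241 = 1.
Since 1 = 1, 8967 lies in the subgroup.

yes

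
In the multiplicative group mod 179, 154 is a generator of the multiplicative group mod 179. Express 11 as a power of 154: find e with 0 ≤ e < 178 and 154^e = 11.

Baby-step giant-step with m = ceil(sqrt(178)) = 14.
Baby table (154^j mod 179 for j=0..13):
  0:1  1:154  2:88  3:127  4:47  5:78  6:19  7:62
  8:61  9:86  10:177  11:50  12:3  13:104
Giant step factor: 154^(-14) ≡ 139 (mod 179).
Scan 11·139^i mod 179 for i = 0, 1, …:
  i=0: 11   i=1: 97   i=2: 58   i=3: 7
  i=4: 78
Match at i=4, j=5: e = 4·14 + 5 = 61.

61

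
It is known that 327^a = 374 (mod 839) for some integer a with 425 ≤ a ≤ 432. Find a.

430

Compute 327^425 mod 839 = 825, then multiply by 327 repeatedly:
  327^425=825  327^426=456  327^427=609  327^428=300  327^429=776
  327^430=374
Found 374 at exponent 430.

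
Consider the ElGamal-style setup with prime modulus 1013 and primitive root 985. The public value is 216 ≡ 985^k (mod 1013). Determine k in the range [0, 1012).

596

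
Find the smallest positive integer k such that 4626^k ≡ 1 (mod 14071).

469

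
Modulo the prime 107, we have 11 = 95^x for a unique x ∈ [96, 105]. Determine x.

96

Compute 95^96 mod 107 = 11, then multiply by 95 repeatedly:
  95^96=11
Found 11 at exponent 96.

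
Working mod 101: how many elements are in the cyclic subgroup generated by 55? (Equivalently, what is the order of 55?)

100

The order of 55 must divide p − 1 = 100 = 2^2 · 5^2.
Divisors: 1, 2, 4, 5, 10, 20, 25, 50, 100.
Check each in increasing order: 55^1 ≡ 55;  55^2 ≡ 96;  55^4 ≡ 25;  55^5 ≡ 62;  55^10 ≡ 6;  55^20 ≡ 36;  55^25 ≡ 10;  55^50 ≡ 100;  55^100 ≡ 1.
Smallest exponent giving 1 is 100.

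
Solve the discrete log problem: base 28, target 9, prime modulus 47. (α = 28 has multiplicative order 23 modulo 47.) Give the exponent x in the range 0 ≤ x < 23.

Successive powers of 28 modulo 47:
  28^0=1  28^1=28  28^2=32  28^3=3  28^4=37  28^5=2
  28^6=9
So 28^6 ≡ 9 (mod 47), giving x = 6.

6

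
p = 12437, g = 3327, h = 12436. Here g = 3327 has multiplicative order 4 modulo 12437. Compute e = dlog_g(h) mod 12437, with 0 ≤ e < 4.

Successive powers of 3327 modulo 12437:
  3327^0=1  3327^1=3327  3327^2=12436
So 3327^2 ≡ 12436 (mod 12437), giving e = 2.

2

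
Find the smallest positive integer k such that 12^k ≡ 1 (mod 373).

The order of 12 must divide p − 1 = 372 = 2^2 · 3 · 31.
Divisors: 1, 2, 3, 4, 6, 12, 31, 62, 93, 124, 186, 372.
Check each in increasing order: 12^1 ≡ 12;  12^2 ≡ 144;  12^3 ≡ 236;  12^4 ≡ 221;  12^6 ≡ 119;  12^12 ≡ 360;  12^31 ≡ 1.
Smallest exponent giving 1 is 31.

31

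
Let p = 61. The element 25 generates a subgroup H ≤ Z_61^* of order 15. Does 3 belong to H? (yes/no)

3 ∈ ⟨25⟩ iff 3^15 ≡ 1 (mod 61), since |⟨25⟩| = 15.
3^15 mod 61 = 60.
Since 60 ≠ 1, 3 does not lie in the subgroup.

no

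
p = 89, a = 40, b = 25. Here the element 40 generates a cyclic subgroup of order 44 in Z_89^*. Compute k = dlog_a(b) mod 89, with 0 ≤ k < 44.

Baby-step giant-step with m = ceil(sqrt(44)) = 7.
Baby table (40^j mod 89 for j=0..6):
  0:1  1:40  2:87  3:9  4:4  5:71  6:81
Giant step factor: 40^(-7) ≡ 47 (mod 89).
Scan 25·47^i mod 89 for i = 0, 1, …:
  i=0: 25   i=1: 18   i=2: 45   i=3: 68
  i=4: 81
Match at i=4, j=6: k = 4·7 + 6 = 34.

34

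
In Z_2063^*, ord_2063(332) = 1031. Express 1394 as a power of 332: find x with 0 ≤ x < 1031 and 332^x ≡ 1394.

193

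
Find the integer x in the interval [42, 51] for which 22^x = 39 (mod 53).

Compute 22^42 mod 53 = 9, then multiply by 22 repeatedly:
  22^42=9  22^43=39
Found 39 at exponent 43.

43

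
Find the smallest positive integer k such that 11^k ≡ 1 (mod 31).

30

The order of 11 must divide p − 1 = 30 = 2 · 3 · 5.
Divisors: 1, 2, 3, 5, 6, 10, 15, 30.
Check each in increasing order: 11^1 ≡ 11;  11^2 ≡ 28;  11^3 ≡ 29;  11^5 ≡ 6;  11^6 ≡ 4;  11^10 ≡ 5;  11^15 ≡ 30;  11^30 ≡ 1.
Smallest exponent giving 1 is 30.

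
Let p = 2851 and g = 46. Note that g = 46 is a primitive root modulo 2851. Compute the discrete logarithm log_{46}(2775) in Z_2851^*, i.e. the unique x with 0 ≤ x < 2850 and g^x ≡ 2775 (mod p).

2044

Baby-step giant-step with m = ceil(sqrt(2850)) = 54.
Baby table (46^j mod 2851 for j=0..53):
  0:1  1:46  2:2116  3:402  4:1386  5:1034  6:1948  7:1227
  8:2273  9:1922  10:31  11:1426  12:23  13:1058  14:201  15:693
  16:517  17:974  18:2039  19:2562  20:961  21:1441  22:713  23:1437
  24:529  25:1526  26:1772  27:1684  28:487  29:2445  30:1281  31:1906
  32:2146  33:1782  34:2144  35:1690  36:763  37:886  38:842  39:1669
  40:2648  41:2066  42:953  43:1073  44:891  45:1072  46:845  47:1807
  48:443  49:421  50:2260  51:1324  52:1033  53:1902
Giant step factor: 46^(-54) ≡ 1472 (mod 2851).
Scan 2775·1472^i mod 2851 for i = 0, 1, …:
  i=0: 2775   i=1: 2168   i=2: 1027   i=3: 714
  i=4: 1840   i=5: 30   i=6: 1395   i=7: 720
  i=8: 2119   i=9: 174     …   i=36: 1459
  i=37: 845
Match at i=37, j=46: x = 37·54 + 46 = 2044.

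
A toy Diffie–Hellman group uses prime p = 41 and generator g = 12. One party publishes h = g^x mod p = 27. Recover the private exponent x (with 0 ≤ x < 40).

15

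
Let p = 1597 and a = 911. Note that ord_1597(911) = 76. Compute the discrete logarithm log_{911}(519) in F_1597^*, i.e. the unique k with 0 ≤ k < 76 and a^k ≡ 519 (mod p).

40

Baby-step giant-step with m = ceil(sqrt(76)) = 9.
Baby table (911^j mod 1597 for j=0..8):
  0:1  1:911  2:1078  3:1500  4:1065  5:836  6:1424  7:500
  8:355
Giant step factor: 911^(-9) ≡ 575 (mod 1597).
Scan 519·575^i mod 1597 for i = 0, 1, …:
  i=0: 519   i=1: 1383   i=2: 1516   i=3: 1335
  i=4: 1065
Match at i=4, j=4: k = 4·9 + 4 = 40.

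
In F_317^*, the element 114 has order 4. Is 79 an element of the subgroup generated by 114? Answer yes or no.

⟨114⟩ has order 4; its elements mod 317 are {1, 114, 203, 316}.
79 is not in this set.

no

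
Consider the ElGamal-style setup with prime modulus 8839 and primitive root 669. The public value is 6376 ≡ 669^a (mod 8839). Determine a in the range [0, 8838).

6223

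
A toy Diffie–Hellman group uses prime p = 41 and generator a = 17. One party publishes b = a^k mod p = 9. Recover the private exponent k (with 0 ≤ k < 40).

30

Successive powers of 17 modulo 41:
  17^0=1  17^1=17  17^2=2  17^3=34  17^4=4  17^5=27
  17^6=8  17^7=13  17^8=16  17^9=26  17^10=32  17^11=11
  17^12=23  17^13=22  17^14=5  17^15=3  17^16=10  17^17=6
  17^18=20  17^19=12  17^20=40  17^21=24  17^22=39  17^23=7
  17^24=37  17^25=14  17^26=33  17^27=28  17^28=25  17^29=15
  17^30=9
So 17^30 ≡ 9 (mod 41), giving k = 30.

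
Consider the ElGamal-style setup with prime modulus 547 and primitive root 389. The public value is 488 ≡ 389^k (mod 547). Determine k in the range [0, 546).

Baby-step giant-step with m = ceil(sqrt(546)) = 24.
Baby table (389^j mod 547 for j=0..23):
  0:1  1:389  2:349  3:105  4:367  5:543  6:85  7:245
  8:127  9:173  10:16  11:207  12:114  13:39  14:402  15:483
  16:266  17:91  18:391  19:33  20:256  21:30  22:183  23:77
Giant step factor: 389^(-24) ≡ 29 (mod 547).
Scan 488·29^i mod 547 for i = 0, 1, …:
  i=0: 488   i=1: 477   i=2: 158   i=3: 206
  i=4: 504   i=5: 394   i=6: 486   i=7: 419
  i=8: 117   i=9: 111   i=10: 484   i=11: 361
  i=12: 76   i=13: 16
Match at i=13, j=10: k = 13·24 + 10 = 322.

322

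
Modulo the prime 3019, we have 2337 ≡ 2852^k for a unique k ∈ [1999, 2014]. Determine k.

Compute 2852^1999 mod 3019 = 2495, then multiply by 2852 repeatedly:
  2852^1999=2495  2852^2000=2976  2852^2001=1143  2852^2002=2335  2852^2003=2525
  2852^2004=985  2852^2005=1550  2852^2006=784  2852^2007=1908  2852^2008=1378
  2852^2009=2337
Found 2337 at exponent 2009.

2009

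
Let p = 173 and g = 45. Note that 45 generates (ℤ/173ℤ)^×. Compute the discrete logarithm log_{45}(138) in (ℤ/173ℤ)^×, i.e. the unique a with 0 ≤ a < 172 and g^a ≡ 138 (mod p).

56

Baby-step giant-step with m = ceil(sqrt(172)) = 14.
Baby table (45^j mod 173 for j=0..13):
  0:1  1:45  2:122  3:127  4:6  5:97  6:40  7:70
  8:36  9:63  10:67  11:74  12:43  13:32
Giant step factor: 45^(-14) ≡ 34 (mod 173).
Scan 138·34^i mod 173 for i = 0, 1, …:
  i=0: 138   i=1: 21   i=2: 22   i=3: 56
  i=4: 1
Match at i=4, j=0: a = 4·14 + 0 = 56.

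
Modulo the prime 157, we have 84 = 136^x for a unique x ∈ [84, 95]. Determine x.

85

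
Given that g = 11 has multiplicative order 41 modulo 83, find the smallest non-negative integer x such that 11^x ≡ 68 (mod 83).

40

Baby-step giant-step with m = ceil(sqrt(41)) = 7.
Baby table (11^j mod 83 for j=0..6):
  0:1  1:11  2:38  3:3  4:33  5:31  6:9
Giant step factor: 11^(-7) ≡ 26 (mod 83).
Scan 68·26^i mod 83 for i = 0, 1, …:
  i=0: 68   i=1: 25   i=2: 69   i=3: 51
  i=4: 81   i=5: 31
Match at i=5, j=5: x = 5·7 + 5 = 40.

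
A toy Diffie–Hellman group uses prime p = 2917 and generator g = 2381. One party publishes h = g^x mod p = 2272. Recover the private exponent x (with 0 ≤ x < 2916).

Baby-step giant-step with m = ceil(sqrt(2916)) = 54.
Baby table (2381^j mod 2917 for j=0..53):
  0:1  1:2381  2:1430  3:691  4:83  5:2184  6:2010  7:1930
  8:1055  9:418  10:561  11:2672  12:55  13:2607  14:2808  15:84
  16:1648  17:523  18:2621  19:1138  20:2602  21:2571  22:1685  23:1110
  24:108  25:452  26:2756  27:1703  28:213  29:2512  30:1222  31:1333
  32:177  33:1389  34:2248  35:2710  36:106  37:1524  38:2813  39:321
  40:47  41:1061  42:119  43:390  44:984  45:553  46:1126  47:283
  48:2913  49:2144  50:114  51:153  52:2585  53:15
Giant step factor: 2381^(-54) ≡ 919 (mod 2917).
Scan 2272·919^i mod 2917 for i = 0, 1, …:
  i=0: 2272   i=1: 2313   i=2: 2071   i=3: 1365
  i=4: 125   i=5: 1112   i=6: 978   i=7: 346
  i=8: 21   i=9: 1797     …   i=33: 1939
  i=34: 2571
Match at i=34, j=21: x = 34·54 + 21 = 1857.

1857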